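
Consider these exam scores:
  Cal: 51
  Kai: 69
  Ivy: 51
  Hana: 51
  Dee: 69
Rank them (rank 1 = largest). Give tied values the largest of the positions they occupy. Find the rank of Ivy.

5

Sorted (descending): 69, 69, 51, 51, 51
The 2 values of 69 occupy positions 1–2 → each gets rank 2.
The 3 values of 51 occupy positions 3–5 → each gets rank 5.
Ivy has value 51 → rank 5.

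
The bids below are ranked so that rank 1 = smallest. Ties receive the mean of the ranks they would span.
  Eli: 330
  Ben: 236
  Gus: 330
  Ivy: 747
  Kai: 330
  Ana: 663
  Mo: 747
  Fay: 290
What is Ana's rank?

Sorted (ascending): 236, 290, 330, 330, 330, 663, 747, 747
The 3 values of 330 occupy positions 3–5 → average rank 4.
The 2 values of 747 occupy positions 7–8 → average rank (7+8)/2 = 7.5.
Ana has value 663 → rank 6.

6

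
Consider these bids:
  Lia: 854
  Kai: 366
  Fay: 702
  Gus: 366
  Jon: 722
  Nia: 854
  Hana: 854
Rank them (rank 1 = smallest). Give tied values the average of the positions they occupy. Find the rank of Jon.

4

Sorted (ascending): 366, 366, 702, 722, 854, 854, 854
The 2 values of 366 occupy positions 1–2 → average rank (1+2)/2 = 1.5.
The 3 values of 854 occupy positions 5–7 → average rank 6.
Jon has value 722 → rank 4.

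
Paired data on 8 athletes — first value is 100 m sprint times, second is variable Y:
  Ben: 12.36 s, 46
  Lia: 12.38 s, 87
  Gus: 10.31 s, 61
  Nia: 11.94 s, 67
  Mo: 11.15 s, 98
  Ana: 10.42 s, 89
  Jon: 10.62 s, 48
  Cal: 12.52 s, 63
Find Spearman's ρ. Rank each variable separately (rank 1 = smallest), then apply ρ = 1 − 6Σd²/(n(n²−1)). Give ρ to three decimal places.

-0.048

Ranks of variable 1: 6, 7, 1, 5, 4, 2, 3, 8
Ranks of variable 2: 1, 6, 3, 5, 8, 7, 2, 4
d = r₁ − r₂: 5, 1, -2, 0, -4, -5, 1, 4
d²: 25, 1, 4, 0, 16, 25, 1, 16; Σd² = 88
ρ = 1 − 6·88/(8·63) = 1 − 528/504 = -0.048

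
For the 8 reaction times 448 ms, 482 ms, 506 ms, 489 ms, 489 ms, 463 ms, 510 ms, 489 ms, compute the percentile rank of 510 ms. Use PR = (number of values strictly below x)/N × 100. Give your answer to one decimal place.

N = 8.
Strictly below 510: 7. Equal to 510: 1.
PR = 7/8 × 100 = 87.5

87.5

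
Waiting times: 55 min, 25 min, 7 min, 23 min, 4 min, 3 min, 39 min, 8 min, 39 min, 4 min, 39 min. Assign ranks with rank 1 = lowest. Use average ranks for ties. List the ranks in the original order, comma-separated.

Sorted (ascending): 3, 4, 4, 7, 8, 23, 25, 39, 39, 39, 55
The 2 values of 4 occupy positions 2–3 → average rank (2+3)/2 = 2.5.
The 3 values of 39 occupy positions 8–10 → average rank 9.

11, 7, 4, 6, 2.5, 1, 9, 5, 9, 2.5, 9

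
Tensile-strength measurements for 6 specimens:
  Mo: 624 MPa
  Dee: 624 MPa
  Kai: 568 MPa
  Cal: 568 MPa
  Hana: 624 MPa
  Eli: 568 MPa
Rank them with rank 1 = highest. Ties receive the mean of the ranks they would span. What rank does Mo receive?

Sorted (descending): 624, 624, 624, 568, 568, 568
The 3 values of 624 occupy positions 1–3 → average rank 2.
The 3 values of 568 occupy positions 4–6 → average rank 5.
Mo has value 624 MPa → rank 2.

2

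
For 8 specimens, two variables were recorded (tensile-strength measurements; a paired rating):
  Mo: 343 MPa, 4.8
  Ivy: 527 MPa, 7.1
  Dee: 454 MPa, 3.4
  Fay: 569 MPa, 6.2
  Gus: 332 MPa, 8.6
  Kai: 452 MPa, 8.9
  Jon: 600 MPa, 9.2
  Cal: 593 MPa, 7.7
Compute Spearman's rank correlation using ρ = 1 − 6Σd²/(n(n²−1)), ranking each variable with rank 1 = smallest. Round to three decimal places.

Ranks of variable 1: 2, 5, 4, 6, 1, 3, 8, 7
Ranks of variable 2: 2, 4, 1, 3, 6, 7, 8, 5
d = r₁ − r₂: 0, 1, 3, 3, -5, -4, 0, 2
d²: 0, 1, 9, 9, 25, 16, 0, 4; Σd² = 64
ρ = 1 − 6·64/(8·63) = 1 − 384/504 = 0.238

0.238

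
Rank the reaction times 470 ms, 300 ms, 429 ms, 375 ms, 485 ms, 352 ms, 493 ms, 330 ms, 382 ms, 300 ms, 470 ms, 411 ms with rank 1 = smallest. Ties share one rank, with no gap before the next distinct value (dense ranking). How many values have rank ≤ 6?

Sorted (ascending): 300, 300, 330, 352, 375, 382, 411, 429, 470, 470, 485, 493
The 2 values of 300 share dense rank 1.
The 2 values of 470 share dense rank 8.
Remaining distinct values take the next consecutive integers.
Ranks ≤ 6: {1, 1, 2, 3, 4, 5, 6} → 7 values.

7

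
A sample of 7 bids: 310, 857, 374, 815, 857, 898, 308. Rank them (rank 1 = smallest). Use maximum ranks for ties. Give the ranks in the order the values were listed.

Sorted (ascending): 308, 310, 374, 815, 857, 857, 898
The 2 values of 857 occupy positions 5–6 → each gets rank 6.

2, 6, 3, 4, 6, 7, 1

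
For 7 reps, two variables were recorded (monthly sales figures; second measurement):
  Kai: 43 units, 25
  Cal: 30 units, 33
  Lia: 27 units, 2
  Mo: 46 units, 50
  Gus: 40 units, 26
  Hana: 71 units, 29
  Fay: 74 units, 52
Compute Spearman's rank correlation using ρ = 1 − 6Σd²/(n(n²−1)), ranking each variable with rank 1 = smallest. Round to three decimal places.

0.679

Ranks of variable 1: 4, 2, 1, 5, 3, 6, 7
Ranks of variable 2: 2, 5, 1, 6, 3, 4, 7
d = r₁ − r₂: 2, -3, 0, -1, 0, 2, 0
d²: 4, 9, 0, 1, 0, 4, 0; Σd² = 18
ρ = 1 − 6·18/(7·48) = 1 − 108/336 = 0.679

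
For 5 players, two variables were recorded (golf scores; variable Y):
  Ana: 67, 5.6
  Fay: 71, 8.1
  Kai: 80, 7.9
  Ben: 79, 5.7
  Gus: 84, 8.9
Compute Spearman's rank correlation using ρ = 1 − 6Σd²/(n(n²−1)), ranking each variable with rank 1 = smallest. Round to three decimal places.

Ranks of variable 1: 1, 2, 4, 3, 5
Ranks of variable 2: 1, 4, 3, 2, 5
d = r₁ − r₂: 0, -2, 1, 1, 0
d²: 0, 4, 1, 1, 0; Σd² = 6
ρ = 1 − 6·6/(5·24) = 1 − 36/120 = 0.700

0.700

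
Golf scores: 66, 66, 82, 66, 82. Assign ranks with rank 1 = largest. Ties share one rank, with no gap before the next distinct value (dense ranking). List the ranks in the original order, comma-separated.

2, 2, 1, 2, 1

Sorted (descending): 82, 82, 66, 66, 66
The 2 values of 82 share dense rank 1.
The 3 values of 66 share dense rank 2.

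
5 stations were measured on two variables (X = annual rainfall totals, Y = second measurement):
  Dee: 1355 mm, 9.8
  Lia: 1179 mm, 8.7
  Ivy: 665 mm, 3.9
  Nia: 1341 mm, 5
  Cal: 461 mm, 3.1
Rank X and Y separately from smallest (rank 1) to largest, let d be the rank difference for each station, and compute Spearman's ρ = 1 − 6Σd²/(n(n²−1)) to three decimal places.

0.900

Ranks of variable 1: 5, 3, 2, 4, 1
Ranks of variable 2: 5, 4, 2, 3, 1
d = r₁ − r₂: 0, -1, 0, 1, 0
d²: 0, 1, 0, 1, 0; Σd² = 2
ρ = 1 − 6·2/(5·24) = 1 − 12/120 = 0.900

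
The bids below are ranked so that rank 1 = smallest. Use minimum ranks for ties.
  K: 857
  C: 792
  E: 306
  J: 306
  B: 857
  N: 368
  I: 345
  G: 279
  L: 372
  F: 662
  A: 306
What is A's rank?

2

Sorted (ascending): 279, 306, 306, 306, 345, 368, 372, 662, 792, 857, 857
The 3 values of 306 occupy positions 2–4 → each gets rank 2.
The 2 values of 857 occupy positions 10–11 → each gets rank 10.
A has value 306 → rank 2.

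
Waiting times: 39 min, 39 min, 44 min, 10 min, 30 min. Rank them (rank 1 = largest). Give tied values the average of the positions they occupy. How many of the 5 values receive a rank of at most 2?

Sorted (descending): 44, 39, 39, 30, 10
The 2 values of 39 occupy positions 2–3 → average rank (2+3)/2 = 2.5.
Ranks ≤ 2: {1} → 1 value.

1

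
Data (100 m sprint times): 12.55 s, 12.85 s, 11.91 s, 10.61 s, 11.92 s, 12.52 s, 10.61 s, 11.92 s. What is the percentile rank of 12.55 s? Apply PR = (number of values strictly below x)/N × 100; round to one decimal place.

N = 8.
Strictly below 12.55: 6. Equal to 12.55: 1.
PR = 6/8 × 100 = 75.0

75.0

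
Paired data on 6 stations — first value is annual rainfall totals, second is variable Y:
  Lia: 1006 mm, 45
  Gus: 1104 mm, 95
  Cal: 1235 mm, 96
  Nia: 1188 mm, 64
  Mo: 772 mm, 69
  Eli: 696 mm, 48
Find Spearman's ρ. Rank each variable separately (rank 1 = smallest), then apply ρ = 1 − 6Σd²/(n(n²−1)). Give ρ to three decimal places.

0.600

Ranks of variable 1: 3, 4, 6, 5, 2, 1
Ranks of variable 2: 1, 5, 6, 3, 4, 2
d = r₁ − r₂: 2, -1, 0, 2, -2, -1
d²: 4, 1, 0, 4, 4, 1; Σd² = 14
ρ = 1 − 6·14/(6·35) = 1 − 84/210 = 0.600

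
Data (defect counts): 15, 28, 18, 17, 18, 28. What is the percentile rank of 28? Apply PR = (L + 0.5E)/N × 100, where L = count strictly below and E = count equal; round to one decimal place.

83.3

N = 6.
Strictly below 28: 4. Equal to 28: 2.
PR = (4 + 0.5·2)/6 × 100 = 83.3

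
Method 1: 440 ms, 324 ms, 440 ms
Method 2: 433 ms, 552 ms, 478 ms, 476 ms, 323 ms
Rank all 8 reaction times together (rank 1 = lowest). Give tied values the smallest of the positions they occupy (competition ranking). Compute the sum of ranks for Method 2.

Sorted (ascending): 323, 324, 433, 440, 440, 476, 478, 552
The 2 values of 440 occupy positions 4–5 → each gets rank 4.
Method 2 values → pooled ranks: 433→3, 552→8, 478→7, 476→6, 323→1
Rank sum = 3 + 8 + 7 + 6 + 1 = 25

25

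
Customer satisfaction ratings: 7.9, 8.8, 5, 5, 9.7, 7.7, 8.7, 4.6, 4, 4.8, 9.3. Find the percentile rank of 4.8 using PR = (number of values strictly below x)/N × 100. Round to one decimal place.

18.2

N = 11.
Strictly below 4.8: 2. Equal to 4.8: 1.
PR = 2/11 × 100 = 18.2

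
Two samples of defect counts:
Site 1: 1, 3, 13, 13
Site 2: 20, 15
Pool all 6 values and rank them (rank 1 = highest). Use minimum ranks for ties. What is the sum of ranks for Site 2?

3

Sorted (descending): 20, 15, 13, 13, 3, 1
The 2 values of 13 occupy positions 3–4 → each gets rank 3.
Site 2 values → pooled ranks: 20→1, 15→2
Rank sum = 1 + 2 = 3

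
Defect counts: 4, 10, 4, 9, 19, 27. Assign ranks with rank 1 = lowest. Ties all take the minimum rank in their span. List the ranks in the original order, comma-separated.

Sorted (ascending): 4, 4, 9, 10, 19, 27
The 2 values of 4 occupy positions 1–2 → each gets rank 1.

1, 4, 1, 3, 5, 6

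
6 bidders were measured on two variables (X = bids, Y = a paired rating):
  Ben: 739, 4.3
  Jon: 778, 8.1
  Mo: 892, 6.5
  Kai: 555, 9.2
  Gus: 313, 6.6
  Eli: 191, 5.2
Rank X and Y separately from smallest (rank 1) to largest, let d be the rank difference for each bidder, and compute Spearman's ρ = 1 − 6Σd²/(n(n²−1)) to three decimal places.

Ranks of variable 1: 4, 5, 6, 3, 2, 1
Ranks of variable 2: 1, 5, 3, 6, 4, 2
d = r₁ − r₂: 3, 0, 3, -3, -2, -1
d²: 9, 0, 9, 9, 4, 1; Σd² = 32
ρ = 1 − 6·32/(6·35) = 1 − 192/210 = 0.086

0.086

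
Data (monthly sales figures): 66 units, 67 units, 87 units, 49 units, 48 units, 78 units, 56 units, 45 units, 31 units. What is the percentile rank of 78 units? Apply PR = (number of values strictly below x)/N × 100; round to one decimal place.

N = 9.
Strictly below 78: 7. Equal to 78: 1.
PR = 7/9 × 100 = 77.8

77.8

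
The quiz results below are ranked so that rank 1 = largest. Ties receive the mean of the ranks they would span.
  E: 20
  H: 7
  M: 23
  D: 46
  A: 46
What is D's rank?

Sorted (descending): 46, 46, 23, 20, 7
The 2 values of 46 occupy positions 1–2 → average rank (1+2)/2 = 1.5.
D has value 46 → rank 1.5.

1.5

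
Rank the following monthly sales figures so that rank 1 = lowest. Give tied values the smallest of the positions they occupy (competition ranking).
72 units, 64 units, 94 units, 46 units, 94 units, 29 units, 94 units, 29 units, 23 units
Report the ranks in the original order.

Sorted (ascending): 23, 29, 29, 46, 64, 72, 94, 94, 94
The 2 values of 29 occupy positions 2–3 → each gets rank 2.
The 3 values of 94 occupy positions 7–9 → each gets rank 7.

6, 5, 7, 4, 7, 2, 7, 2, 1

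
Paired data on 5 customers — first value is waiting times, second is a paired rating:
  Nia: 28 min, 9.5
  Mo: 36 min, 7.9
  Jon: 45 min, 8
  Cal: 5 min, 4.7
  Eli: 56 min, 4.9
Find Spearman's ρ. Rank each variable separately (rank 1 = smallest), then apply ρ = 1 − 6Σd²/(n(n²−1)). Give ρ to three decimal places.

0.100

Ranks of variable 1: 2, 3, 4, 1, 5
Ranks of variable 2: 5, 3, 4, 1, 2
d = r₁ − r₂: -3, 0, 0, 0, 3
d²: 9, 0, 0, 0, 9; Σd² = 18
ρ = 1 − 6·18/(5·24) = 1 − 108/120 = 0.100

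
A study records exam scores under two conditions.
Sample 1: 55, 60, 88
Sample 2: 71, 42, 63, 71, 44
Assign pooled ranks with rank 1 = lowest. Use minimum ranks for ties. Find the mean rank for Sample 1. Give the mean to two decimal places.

5.00

Sorted (ascending): 42, 44, 55, 60, 63, 71, 71, 88
The 2 values of 71 occupy positions 6–7 → each gets rank 6.
Sample 1 values → pooled ranks: 55→3, 60→4, 88→8
Mean rank = (3 + 4 + 8) / 3 = 5.00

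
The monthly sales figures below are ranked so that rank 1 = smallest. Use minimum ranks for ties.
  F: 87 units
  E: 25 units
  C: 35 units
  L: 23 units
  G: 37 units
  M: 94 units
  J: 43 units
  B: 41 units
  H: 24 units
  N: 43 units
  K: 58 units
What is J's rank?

Sorted (ascending): 23, 24, 25, 35, 37, 41, 43, 43, 58, 87, 94
The 2 values of 43 occupy positions 7–8 → each gets rank 7.
J has value 43 units → rank 7.

7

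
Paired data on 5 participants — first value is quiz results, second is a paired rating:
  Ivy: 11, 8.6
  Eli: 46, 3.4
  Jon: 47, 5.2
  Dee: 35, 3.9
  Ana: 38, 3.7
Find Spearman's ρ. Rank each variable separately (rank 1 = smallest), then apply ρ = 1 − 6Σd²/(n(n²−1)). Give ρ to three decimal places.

Ranks of variable 1: 1, 4, 5, 2, 3
Ranks of variable 2: 5, 1, 4, 3, 2
d = r₁ − r₂: -4, 3, 1, -1, 1
d²: 16, 9, 1, 1, 1; Σd² = 28
ρ = 1 − 6·28/(5·24) = 1 − 168/120 = -0.400

-0.400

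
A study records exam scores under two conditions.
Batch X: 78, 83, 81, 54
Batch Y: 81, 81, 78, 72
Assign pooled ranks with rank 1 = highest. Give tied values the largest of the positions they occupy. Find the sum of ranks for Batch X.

19

Sorted (descending): 83, 81, 81, 81, 78, 78, 72, 54
The 3 values of 81 occupy positions 2–4 → each gets rank 4.
The 2 values of 78 occupy positions 5–6 → each gets rank 6.
Batch X values → pooled ranks: 78→6, 83→1, 81→4, 54→8
Rank sum = 6 + 1 + 4 + 8 = 19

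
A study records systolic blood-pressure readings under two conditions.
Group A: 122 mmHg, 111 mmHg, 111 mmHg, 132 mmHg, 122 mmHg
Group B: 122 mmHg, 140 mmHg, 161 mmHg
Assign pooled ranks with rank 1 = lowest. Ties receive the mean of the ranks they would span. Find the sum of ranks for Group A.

17

Sorted (ascending): 111, 111, 122, 122, 122, 132, 140, 161
The 2 values of 111 occupy positions 1–2 → average rank (1+2)/2 = 1.5.
The 3 values of 122 occupy positions 3–5 → average rank 4.
Group A values → pooled ranks: 122→4, 111→1.5, 111→1.5, 132→6, 122→4
Rank sum = 4 + 1.5 + 1.5 + 6 + 4 = 17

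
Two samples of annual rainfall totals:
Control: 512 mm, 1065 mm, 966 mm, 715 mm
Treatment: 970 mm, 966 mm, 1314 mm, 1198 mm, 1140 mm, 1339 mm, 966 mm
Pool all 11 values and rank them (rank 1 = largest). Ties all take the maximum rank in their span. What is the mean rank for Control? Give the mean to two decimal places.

8.75

Sorted (descending): 1339, 1314, 1198, 1140, 1065, 970, 966, 966, 966, 715, 512
The 3 values of 966 occupy positions 7–9 → each gets rank 9.
Control values → pooled ranks: 512→11, 1065→5, 966→9, 715→10
Mean rank = (11 + 5 + 9 + 10) / 4 = 8.75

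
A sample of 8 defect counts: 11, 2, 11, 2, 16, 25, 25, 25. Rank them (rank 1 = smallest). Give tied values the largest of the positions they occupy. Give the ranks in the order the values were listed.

Sorted (ascending): 2, 2, 11, 11, 16, 25, 25, 25
The 2 values of 2 occupy positions 1–2 → each gets rank 2.
The 2 values of 11 occupy positions 3–4 → each gets rank 4.
The 3 values of 25 occupy positions 6–8 → each gets rank 8.

4, 2, 4, 2, 5, 8, 8, 8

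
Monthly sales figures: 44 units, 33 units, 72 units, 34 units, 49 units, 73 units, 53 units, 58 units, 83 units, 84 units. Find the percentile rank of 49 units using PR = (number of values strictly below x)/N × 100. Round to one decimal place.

N = 10.
Strictly below 49: 3. Equal to 49: 1.
PR = 3/10 × 100 = 30.0

30.0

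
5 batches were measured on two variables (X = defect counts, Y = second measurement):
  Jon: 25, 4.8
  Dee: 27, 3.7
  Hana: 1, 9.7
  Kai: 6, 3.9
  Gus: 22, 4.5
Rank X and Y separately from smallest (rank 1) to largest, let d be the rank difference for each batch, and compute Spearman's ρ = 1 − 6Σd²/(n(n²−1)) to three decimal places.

-0.600

Ranks of variable 1: 4, 5, 1, 2, 3
Ranks of variable 2: 4, 1, 5, 2, 3
d = r₁ − r₂: 0, 4, -4, 0, 0
d²: 0, 16, 16, 0, 0; Σd² = 32
ρ = 1 − 6·32/(5·24) = 1 − 192/120 = -0.600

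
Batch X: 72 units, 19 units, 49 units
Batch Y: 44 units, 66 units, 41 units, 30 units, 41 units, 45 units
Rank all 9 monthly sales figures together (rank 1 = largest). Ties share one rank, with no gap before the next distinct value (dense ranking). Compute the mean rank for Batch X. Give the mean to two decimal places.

Sorted (descending): 72, 66, 49, 45, 44, 41, 41, 30, 19
The 2 values of 41 share dense rank 6.
Remaining distinct values take the next consecutive integers.
Batch X values → pooled ranks: 72→1, 19→8, 49→3
Mean rank = (1 + 8 + 3) / 3 = 4.00

4.00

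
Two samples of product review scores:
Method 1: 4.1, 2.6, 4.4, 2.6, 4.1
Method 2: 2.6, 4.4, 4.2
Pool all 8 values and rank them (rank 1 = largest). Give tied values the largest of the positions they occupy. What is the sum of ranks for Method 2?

13

Sorted (descending): 4.4, 4.4, 4.2, 4.1, 4.1, 2.6, 2.6, 2.6
The 2 values of 4.4 occupy positions 1–2 → each gets rank 2.
The 2 values of 4.1 occupy positions 4–5 → each gets rank 5.
The 3 values of 2.6 occupy positions 6–8 → each gets rank 8.
Method 2 values → pooled ranks: 2.6→8, 4.4→2, 4.2→3
Rank sum = 8 + 2 + 3 = 13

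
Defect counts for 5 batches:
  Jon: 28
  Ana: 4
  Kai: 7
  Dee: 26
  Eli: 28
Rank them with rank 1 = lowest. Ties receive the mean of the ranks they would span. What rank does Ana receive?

1

Sorted (ascending): 4, 7, 26, 28, 28
The 2 values of 28 occupy positions 4–5 → average rank (4+5)/2 = 4.5.
Ana has value 4 → rank 1.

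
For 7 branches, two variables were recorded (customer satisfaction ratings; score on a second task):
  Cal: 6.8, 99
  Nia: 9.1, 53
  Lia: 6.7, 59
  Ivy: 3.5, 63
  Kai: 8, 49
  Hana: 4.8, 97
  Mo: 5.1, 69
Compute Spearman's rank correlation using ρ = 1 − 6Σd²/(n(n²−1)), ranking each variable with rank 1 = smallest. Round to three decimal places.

-0.500

Ranks of variable 1: 5, 7, 4, 1, 6, 2, 3
Ranks of variable 2: 7, 2, 3, 4, 1, 6, 5
d = r₁ − r₂: -2, 5, 1, -3, 5, -4, -2
d²: 4, 25, 1, 9, 25, 16, 4; Σd² = 84
ρ = 1 − 6·84/(7·48) = 1 − 504/336 = -0.500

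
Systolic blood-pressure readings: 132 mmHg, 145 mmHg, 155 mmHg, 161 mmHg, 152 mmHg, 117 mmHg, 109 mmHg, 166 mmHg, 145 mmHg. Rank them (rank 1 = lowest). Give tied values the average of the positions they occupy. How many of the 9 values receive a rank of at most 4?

Sorted (ascending): 109, 117, 132, 145, 145, 152, 155, 161, 166
The 2 values of 145 occupy positions 4–5 → average rank (4+5)/2 = 4.5.
Ranks ≤ 4: {1, 2, 3} → 3 values.

3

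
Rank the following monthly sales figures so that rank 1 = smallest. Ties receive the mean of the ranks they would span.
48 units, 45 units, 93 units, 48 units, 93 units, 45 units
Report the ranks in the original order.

Sorted (ascending): 45, 45, 48, 48, 93, 93
The 2 values of 45 occupy positions 1–2 → average rank (1+2)/2 = 1.5.
The 2 values of 48 occupy positions 3–4 → average rank (3+4)/2 = 3.5.
The 2 values of 93 occupy positions 5–6 → average rank (5+6)/2 = 5.5.

3.5, 1.5, 5.5, 3.5, 5.5, 1.5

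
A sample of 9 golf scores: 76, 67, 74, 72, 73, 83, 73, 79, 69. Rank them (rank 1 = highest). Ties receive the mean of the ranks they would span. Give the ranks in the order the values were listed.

Sorted (descending): 83, 79, 76, 74, 73, 73, 72, 69, 67
The 2 values of 73 occupy positions 5–6 → average rank (5+6)/2 = 5.5.

3, 9, 4, 7, 5.5, 1, 5.5, 2, 8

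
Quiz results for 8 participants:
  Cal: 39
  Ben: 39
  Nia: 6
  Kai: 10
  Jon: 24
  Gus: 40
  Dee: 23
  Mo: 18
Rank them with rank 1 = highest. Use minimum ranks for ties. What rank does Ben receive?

2

Sorted (descending): 40, 39, 39, 24, 23, 18, 10, 6
The 2 values of 39 occupy positions 2–3 → each gets rank 2.
Ben has value 39 → rank 2.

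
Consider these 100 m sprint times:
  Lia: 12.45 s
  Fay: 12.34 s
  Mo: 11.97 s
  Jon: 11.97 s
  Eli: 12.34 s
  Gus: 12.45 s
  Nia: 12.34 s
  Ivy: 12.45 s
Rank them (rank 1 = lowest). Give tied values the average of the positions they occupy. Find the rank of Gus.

7

Sorted (ascending): 11.97, 11.97, 12.34, 12.34, 12.34, 12.45, 12.45, 12.45
The 2 values of 11.97 occupy positions 1–2 → average rank (1+2)/2 = 1.5.
The 3 values of 12.34 occupy positions 3–5 → average rank 4.
The 3 values of 12.45 occupy positions 6–8 → average rank 7.
Gus has value 12.45 s → rank 7.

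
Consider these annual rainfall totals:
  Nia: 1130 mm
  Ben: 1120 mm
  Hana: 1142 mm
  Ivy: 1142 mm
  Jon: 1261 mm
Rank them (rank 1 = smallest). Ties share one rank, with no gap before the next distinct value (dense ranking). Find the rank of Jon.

4

Sorted (ascending): 1120, 1130, 1142, 1142, 1261
The 2 values of 1142 share dense rank 3.
Remaining distinct values take the next consecutive integers.
Jon has value 1261 mm → rank 4.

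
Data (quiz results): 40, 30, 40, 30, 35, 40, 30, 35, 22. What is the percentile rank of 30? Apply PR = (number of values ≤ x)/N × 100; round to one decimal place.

44.4

N = 9.
Strictly below 30: 1. Equal to 30: 3.
PR = 4/9 × 100 = 44.4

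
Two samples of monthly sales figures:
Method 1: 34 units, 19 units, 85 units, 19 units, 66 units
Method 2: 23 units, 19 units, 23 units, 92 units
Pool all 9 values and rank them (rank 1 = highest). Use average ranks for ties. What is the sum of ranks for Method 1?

Sorted (descending): 92, 85, 66, 34, 23, 23, 19, 19, 19
The 2 values of 23 occupy positions 5–6 → average rank (5+6)/2 = 5.5.
The 3 values of 19 occupy positions 7–9 → average rank 8.
Method 1 values → pooled ranks: 34→4, 19→8, 85→2, 19→8, 66→3
Rank sum = 4 + 8 + 2 + 8 + 3 = 25

25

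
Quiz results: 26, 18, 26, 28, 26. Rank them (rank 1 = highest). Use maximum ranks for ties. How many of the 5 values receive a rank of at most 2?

1

Sorted (descending): 28, 26, 26, 26, 18
The 3 values of 26 occupy positions 2–4 → each gets rank 4.
Ranks ≤ 2: {1} → 1 value.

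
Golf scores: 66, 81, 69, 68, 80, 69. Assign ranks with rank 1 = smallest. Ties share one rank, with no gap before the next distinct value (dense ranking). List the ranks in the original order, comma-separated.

Sorted (ascending): 66, 68, 69, 69, 80, 81
The 2 values of 69 share dense rank 3.
Remaining distinct values take the next consecutive integers.

1, 5, 3, 2, 4, 3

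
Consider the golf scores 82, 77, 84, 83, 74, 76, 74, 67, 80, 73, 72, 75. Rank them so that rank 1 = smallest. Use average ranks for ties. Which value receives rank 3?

73

Sorted (ascending): 67, 72, 73, 74, 74, 75, 76, 77, 80, 82, 83, 84
The 2 values of 74 occupy positions 4–5 → average rank (4+5)/2 = 4.5.
Rank 3 → value 73.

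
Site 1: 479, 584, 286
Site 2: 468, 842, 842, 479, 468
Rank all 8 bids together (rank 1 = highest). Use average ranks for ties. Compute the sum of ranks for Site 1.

Sorted (descending): 842, 842, 584, 479, 479, 468, 468, 286
The 2 values of 842 occupy positions 1–2 → average rank (1+2)/2 = 1.5.
The 2 values of 479 occupy positions 4–5 → average rank (4+5)/2 = 4.5.
The 2 values of 468 occupy positions 6–7 → average rank (6+7)/2 = 6.5.
Site 1 values → pooled ranks: 479→4.5, 584→3, 286→8
Rank sum = 4.5 + 3 + 8 = 15.5

15.5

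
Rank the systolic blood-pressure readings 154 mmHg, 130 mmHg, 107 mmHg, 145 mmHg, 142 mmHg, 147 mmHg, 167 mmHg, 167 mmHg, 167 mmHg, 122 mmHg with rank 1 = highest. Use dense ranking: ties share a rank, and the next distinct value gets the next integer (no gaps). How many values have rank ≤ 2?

Sorted (descending): 167, 167, 167, 154, 147, 145, 142, 130, 122, 107
The 3 values of 167 share dense rank 1.
Remaining distinct values take the next consecutive integers.
Ranks ≤ 2: {1, 1, 1, 2} → 4 values.

4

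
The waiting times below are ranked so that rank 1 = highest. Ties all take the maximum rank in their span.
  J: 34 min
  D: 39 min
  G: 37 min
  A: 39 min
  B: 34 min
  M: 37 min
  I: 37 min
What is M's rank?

5

Sorted (descending): 39, 39, 37, 37, 37, 34, 34
The 2 values of 39 occupy positions 1–2 → each gets rank 2.
The 3 values of 37 occupy positions 3–5 → each gets rank 5.
The 2 values of 34 occupy positions 6–7 → each gets rank 7.
M has value 37 min → rank 5.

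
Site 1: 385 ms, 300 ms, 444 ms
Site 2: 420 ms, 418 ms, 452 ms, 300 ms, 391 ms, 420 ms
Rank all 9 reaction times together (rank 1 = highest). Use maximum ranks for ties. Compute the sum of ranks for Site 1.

Sorted (descending): 452, 444, 420, 420, 418, 391, 385, 300, 300
The 2 values of 420 occupy positions 3–4 → each gets rank 4.
The 2 values of 300 occupy positions 8–9 → each gets rank 9.
Site 1 values → pooled ranks: 385→7, 300→9, 444→2
Rank sum = 7 + 9 + 2 = 18

18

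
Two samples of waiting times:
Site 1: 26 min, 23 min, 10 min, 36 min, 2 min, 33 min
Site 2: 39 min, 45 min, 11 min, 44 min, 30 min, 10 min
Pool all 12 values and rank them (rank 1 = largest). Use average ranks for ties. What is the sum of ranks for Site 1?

46.5

Sorted (descending): 45, 44, 39, 36, 33, 30, 26, 23, 11, 10, 10, 2
The 2 values of 10 occupy positions 10–11 → average rank (10+11)/2 = 10.5.
Site 1 values → pooled ranks: 26→7, 23→8, 10→10.5, 36→4, 2→12, 33→5
Rank sum = 7 + 8 + 10.5 + 4 + 12 + 5 = 46.5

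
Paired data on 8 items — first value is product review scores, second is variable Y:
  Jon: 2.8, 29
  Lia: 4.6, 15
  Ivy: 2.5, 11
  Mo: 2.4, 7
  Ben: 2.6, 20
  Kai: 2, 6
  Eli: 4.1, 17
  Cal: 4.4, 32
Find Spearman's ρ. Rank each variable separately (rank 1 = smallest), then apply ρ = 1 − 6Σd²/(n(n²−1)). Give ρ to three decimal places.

Ranks of variable 1: 5, 8, 3, 2, 4, 1, 6, 7
Ranks of variable 2: 7, 4, 3, 2, 6, 1, 5, 8
d = r₁ − r₂: -2, 4, 0, 0, -2, 0, 1, -1
d²: 4, 16, 0, 0, 4, 0, 1, 1; Σd² = 26
ρ = 1 − 6·26/(8·63) = 1 − 156/504 = 0.690

0.690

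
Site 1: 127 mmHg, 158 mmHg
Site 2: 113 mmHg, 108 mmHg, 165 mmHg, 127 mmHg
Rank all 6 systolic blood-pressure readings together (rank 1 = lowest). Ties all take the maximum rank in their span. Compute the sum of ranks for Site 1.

Sorted (ascending): 108, 113, 127, 127, 158, 165
The 2 values of 127 occupy positions 3–4 → each gets rank 4.
Site 1 values → pooled ranks: 127→4, 158→5
Rank sum = 4 + 5 = 9

9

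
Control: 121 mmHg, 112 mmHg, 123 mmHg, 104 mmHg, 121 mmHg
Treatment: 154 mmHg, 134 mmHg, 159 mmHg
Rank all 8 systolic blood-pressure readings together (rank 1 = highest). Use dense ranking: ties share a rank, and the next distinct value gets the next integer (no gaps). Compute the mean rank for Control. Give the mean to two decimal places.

Sorted (descending): 159, 154, 134, 123, 121, 121, 112, 104
The 2 values of 121 share dense rank 5.
Remaining distinct values take the next consecutive integers.
Control values → pooled ranks: 121→5, 112→6, 123→4, 104→7, 121→5
Mean rank = (5 + 6 + 4 + 7 + 5) / 5 = 5.40

5.40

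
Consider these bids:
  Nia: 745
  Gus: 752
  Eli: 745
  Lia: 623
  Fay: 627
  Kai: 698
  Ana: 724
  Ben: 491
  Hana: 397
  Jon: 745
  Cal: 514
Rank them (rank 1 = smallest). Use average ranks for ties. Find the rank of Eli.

Sorted (ascending): 397, 491, 514, 623, 627, 698, 724, 745, 745, 745, 752
The 3 values of 745 occupy positions 8–10 → average rank 9.
Eli has value 745 → rank 9.

9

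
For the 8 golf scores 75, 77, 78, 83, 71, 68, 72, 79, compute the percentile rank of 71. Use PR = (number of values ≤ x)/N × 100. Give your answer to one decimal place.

25.0

N = 8.
Strictly below 71: 1. Equal to 71: 1.
PR = 2/8 × 100 = 25.0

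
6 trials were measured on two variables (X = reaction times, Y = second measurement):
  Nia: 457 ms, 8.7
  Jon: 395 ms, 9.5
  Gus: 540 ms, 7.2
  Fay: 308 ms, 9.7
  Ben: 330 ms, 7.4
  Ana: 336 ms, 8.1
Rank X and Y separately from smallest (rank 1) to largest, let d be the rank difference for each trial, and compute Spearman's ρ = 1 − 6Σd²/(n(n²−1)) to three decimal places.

-0.486

Ranks of variable 1: 5, 4, 6, 1, 2, 3
Ranks of variable 2: 4, 5, 1, 6, 2, 3
d = r₁ − r₂: 1, -1, 5, -5, 0, 0
d²: 1, 1, 25, 25, 0, 0; Σd² = 52
ρ = 1 − 6·52/(6·35) = 1 − 312/210 = -0.486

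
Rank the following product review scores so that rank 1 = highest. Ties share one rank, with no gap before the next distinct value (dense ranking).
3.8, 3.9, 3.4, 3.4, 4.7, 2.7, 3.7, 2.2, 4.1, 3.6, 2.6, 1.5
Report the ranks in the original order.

4, 3, 7, 7, 1, 8, 5, 10, 2, 6, 9, 11

Sorted (descending): 4.7, 4.1, 3.9, 3.8, 3.7, 3.6, 3.4, 3.4, 2.7, 2.6, 2.2, 1.5
The 2 values of 3.4 share dense rank 7.
Remaining distinct values take the next consecutive integers.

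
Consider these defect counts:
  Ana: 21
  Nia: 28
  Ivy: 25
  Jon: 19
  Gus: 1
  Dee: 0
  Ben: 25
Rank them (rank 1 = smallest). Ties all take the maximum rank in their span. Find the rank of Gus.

Sorted (ascending): 0, 1, 19, 21, 25, 25, 28
The 2 values of 25 occupy positions 5–6 → each gets rank 6.
Gus has value 1 → rank 2.

2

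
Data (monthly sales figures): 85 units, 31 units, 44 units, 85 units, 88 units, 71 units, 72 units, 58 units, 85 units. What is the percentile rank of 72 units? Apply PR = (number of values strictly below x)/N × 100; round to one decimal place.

44.4

N = 9.
Strictly below 72: 4. Equal to 72: 1.
PR = 4/9 × 100 = 44.4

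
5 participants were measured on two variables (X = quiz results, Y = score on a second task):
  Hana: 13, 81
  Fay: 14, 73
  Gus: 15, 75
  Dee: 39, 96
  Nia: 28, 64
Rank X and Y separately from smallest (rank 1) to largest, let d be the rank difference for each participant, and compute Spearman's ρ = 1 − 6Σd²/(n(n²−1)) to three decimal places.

0.100

Ranks of variable 1: 1, 2, 3, 5, 4
Ranks of variable 2: 4, 2, 3, 5, 1
d = r₁ − r₂: -3, 0, 0, 0, 3
d²: 9, 0, 0, 0, 9; Σd² = 18
ρ = 1 − 6·18/(5·24) = 1 − 108/120 = 0.100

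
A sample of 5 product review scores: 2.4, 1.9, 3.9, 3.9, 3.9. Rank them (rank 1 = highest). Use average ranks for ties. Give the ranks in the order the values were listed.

Sorted (descending): 3.9, 3.9, 3.9, 2.4, 1.9
The 3 values of 3.9 occupy positions 1–3 → average rank 2.

4, 5, 2, 2, 2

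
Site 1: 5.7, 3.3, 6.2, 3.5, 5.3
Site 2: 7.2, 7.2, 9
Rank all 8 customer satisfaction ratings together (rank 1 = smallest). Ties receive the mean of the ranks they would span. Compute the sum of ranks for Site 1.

Sorted (ascending): 3.3, 3.5, 5.3, 5.7, 6.2, 7.2, 7.2, 9
The 2 values of 7.2 occupy positions 6–7 → average rank (6+7)/2 = 6.5.
Site 1 values → pooled ranks: 5.7→4, 3.3→1, 6.2→5, 3.5→2, 5.3→3
Rank sum = 4 + 1 + 5 + 2 + 3 = 15

15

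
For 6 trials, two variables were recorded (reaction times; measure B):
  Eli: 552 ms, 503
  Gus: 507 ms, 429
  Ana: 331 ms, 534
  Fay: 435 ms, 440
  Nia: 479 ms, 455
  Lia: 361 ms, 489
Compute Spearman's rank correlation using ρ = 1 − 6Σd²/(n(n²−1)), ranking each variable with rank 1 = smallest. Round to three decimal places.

-0.371

Ranks of variable 1: 6, 5, 1, 3, 4, 2
Ranks of variable 2: 5, 1, 6, 2, 3, 4
d = r₁ − r₂: 1, 4, -5, 1, 1, -2
d²: 1, 16, 25, 1, 1, 4; Σd² = 48
ρ = 1 − 6·48/(6·35) = 1 − 288/210 = -0.371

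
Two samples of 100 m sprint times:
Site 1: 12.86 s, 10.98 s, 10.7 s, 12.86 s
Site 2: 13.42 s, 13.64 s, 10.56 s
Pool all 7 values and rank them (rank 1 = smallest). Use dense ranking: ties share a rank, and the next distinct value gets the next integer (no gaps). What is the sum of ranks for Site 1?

13

Sorted (ascending): 10.56, 10.7, 10.98, 12.86, 12.86, 13.42, 13.64
The 2 values of 12.86 share dense rank 4.
Remaining distinct values take the next consecutive integers.
Site 1 values → pooled ranks: 12.86→4, 10.98→3, 10.7→2, 12.86→4
Rank sum = 4 + 3 + 2 + 4 = 13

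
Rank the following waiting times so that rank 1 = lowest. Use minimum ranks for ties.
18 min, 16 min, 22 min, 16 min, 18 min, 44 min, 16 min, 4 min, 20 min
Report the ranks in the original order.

Sorted (ascending): 4, 16, 16, 16, 18, 18, 20, 22, 44
The 3 values of 16 occupy positions 2–4 → each gets rank 2.
The 2 values of 18 occupy positions 5–6 → each gets rank 5.

5, 2, 8, 2, 5, 9, 2, 1, 7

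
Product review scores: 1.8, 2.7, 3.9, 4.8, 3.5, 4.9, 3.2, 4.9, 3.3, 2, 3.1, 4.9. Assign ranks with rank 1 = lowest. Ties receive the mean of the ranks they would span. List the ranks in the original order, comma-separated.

1, 3, 8, 9, 7, 11, 5, 11, 6, 2, 4, 11

Sorted (ascending): 1.8, 2, 2.7, 3.1, 3.2, 3.3, 3.5, 3.9, 4.8, 4.9, 4.9, 4.9
The 3 values of 4.9 occupy positions 10–12 → average rank 11.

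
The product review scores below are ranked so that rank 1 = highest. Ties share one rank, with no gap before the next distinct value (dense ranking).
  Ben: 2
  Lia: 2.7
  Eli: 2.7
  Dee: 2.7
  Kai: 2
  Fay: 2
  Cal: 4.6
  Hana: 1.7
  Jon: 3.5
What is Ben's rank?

4

Sorted (descending): 4.6, 3.5, 2.7, 2.7, 2.7, 2, 2, 2, 1.7
The 3 values of 2.7 share dense rank 3.
The 3 values of 2 share dense rank 4.
Remaining distinct values take the next consecutive integers.
Ben has value 2 → rank 4.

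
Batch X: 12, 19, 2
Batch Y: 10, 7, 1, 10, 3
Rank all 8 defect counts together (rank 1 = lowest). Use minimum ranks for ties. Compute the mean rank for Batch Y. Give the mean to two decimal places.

3.60

Sorted (ascending): 1, 2, 3, 7, 10, 10, 12, 19
The 2 values of 10 occupy positions 5–6 → each gets rank 5.
Batch Y values → pooled ranks: 10→5, 7→4, 1→1, 10→5, 3→3
Mean rank = (5 + 4 + 1 + 5 + 3) / 5 = 3.60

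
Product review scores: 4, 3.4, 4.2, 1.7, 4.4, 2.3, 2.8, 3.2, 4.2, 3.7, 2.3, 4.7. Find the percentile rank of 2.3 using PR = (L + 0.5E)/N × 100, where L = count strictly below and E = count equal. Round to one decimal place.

N = 12.
Strictly below 2.3: 1. Equal to 2.3: 2.
PR = (1 + 0.5·2)/12 × 100 = 16.7

16.7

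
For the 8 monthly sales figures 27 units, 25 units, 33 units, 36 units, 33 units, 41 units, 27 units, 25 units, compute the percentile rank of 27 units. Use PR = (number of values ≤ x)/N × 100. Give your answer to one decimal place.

N = 8.
Strictly below 27: 2. Equal to 27: 2.
PR = 4/8 × 100 = 50.0

50.0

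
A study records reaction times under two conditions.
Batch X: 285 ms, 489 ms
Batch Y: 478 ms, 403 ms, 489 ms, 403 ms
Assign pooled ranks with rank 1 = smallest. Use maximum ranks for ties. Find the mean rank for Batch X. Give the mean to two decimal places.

3.50

Sorted (ascending): 285, 403, 403, 478, 489, 489
The 2 values of 403 occupy positions 2–3 → each gets rank 3.
The 2 values of 489 occupy positions 5–6 → each gets rank 6.
Batch X values → pooled ranks: 285→1, 489→6
Mean rank = (1 + 6) / 2 = 3.50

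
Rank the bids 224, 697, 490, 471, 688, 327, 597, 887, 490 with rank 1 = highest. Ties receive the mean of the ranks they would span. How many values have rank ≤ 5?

Sorted (descending): 887, 697, 688, 597, 490, 490, 471, 327, 224
The 2 values of 490 occupy positions 5–6 → average rank (5+6)/2 = 5.5.
Ranks ≤ 5: {1, 2, 3, 4} → 4 values.

4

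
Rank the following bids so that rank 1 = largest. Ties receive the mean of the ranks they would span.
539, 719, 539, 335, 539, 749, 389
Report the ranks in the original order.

4, 2, 4, 7, 4, 1, 6

Sorted (descending): 749, 719, 539, 539, 539, 389, 335
The 3 values of 539 occupy positions 3–5 → average rank 4.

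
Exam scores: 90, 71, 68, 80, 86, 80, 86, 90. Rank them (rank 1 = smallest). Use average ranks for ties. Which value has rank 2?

Sorted (ascending): 68, 71, 80, 80, 86, 86, 90, 90
The 2 values of 80 occupy positions 3–4 → average rank (3+4)/2 = 3.5.
The 2 values of 86 occupy positions 5–6 → average rank (5+6)/2 = 5.5.
The 2 values of 90 occupy positions 7–8 → average rank (7+8)/2 = 7.5.
Rank 2 → value 71.

71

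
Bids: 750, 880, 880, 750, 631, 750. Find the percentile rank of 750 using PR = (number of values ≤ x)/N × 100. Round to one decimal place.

66.7

N = 6.
Strictly below 750: 1. Equal to 750: 3.
PR = 4/6 × 100 = 66.7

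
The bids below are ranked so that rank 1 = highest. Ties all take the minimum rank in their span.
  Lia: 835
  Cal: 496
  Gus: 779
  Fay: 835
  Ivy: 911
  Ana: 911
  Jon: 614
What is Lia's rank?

3

Sorted (descending): 911, 911, 835, 835, 779, 614, 496
The 2 values of 911 occupy positions 1–2 → each gets rank 1.
The 2 values of 835 occupy positions 3–4 → each gets rank 3.
Lia has value 835 → rank 3.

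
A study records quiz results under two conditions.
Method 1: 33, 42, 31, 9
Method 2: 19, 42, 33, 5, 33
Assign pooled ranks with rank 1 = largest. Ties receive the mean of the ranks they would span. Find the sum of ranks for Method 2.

25.5

Sorted (descending): 42, 42, 33, 33, 33, 31, 19, 9, 5
The 2 values of 42 occupy positions 1–2 → average rank (1+2)/2 = 1.5.
The 3 values of 33 occupy positions 3–5 → average rank 4.
Method 2 values → pooled ranks: 19→7, 42→1.5, 33→4, 5→9, 33→4
Rank sum = 7 + 1.5 + 4 + 9 + 4 = 25.5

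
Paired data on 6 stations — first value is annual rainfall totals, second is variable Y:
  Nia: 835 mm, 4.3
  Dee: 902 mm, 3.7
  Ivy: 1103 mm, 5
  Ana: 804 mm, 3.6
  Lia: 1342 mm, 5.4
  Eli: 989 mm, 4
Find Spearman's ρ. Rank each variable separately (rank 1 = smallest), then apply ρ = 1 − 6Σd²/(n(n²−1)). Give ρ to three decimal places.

0.829

Ranks of variable 1: 2, 3, 5, 1, 6, 4
Ranks of variable 2: 4, 2, 5, 1, 6, 3
d = r₁ − r₂: -2, 1, 0, 0, 0, 1
d²: 4, 1, 0, 0, 0, 1; Σd² = 6
ρ = 1 − 6·6/(6·35) = 1 − 36/210 = 0.829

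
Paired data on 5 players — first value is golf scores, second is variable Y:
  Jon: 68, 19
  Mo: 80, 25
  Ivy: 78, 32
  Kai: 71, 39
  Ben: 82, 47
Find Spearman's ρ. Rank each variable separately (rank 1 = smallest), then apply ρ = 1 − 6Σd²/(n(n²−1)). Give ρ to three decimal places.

Ranks of variable 1: 1, 4, 3, 2, 5
Ranks of variable 2: 1, 2, 3, 4, 5
d = r₁ − r₂: 0, 2, 0, -2, 0
d²: 0, 4, 0, 4, 0; Σd² = 8
ρ = 1 − 6·8/(5·24) = 1 − 48/120 = 0.600

0.600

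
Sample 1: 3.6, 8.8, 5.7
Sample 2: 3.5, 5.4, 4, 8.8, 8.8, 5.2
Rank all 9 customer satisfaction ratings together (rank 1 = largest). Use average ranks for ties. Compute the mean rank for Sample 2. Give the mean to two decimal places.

Sorted (descending): 8.8, 8.8, 8.8, 5.7, 5.4, 5.2, 4, 3.6, 3.5
The 3 values of 8.8 occupy positions 1–3 → average rank 2.
Sample 2 values → pooled ranks: 3.5→9, 5.4→5, 4→7, 8.8→2, 8.8→2, 5.2→6
Mean rank = (9 + 5 + 7 + 2 + 2 + 6) / 6 = 5.17

5.17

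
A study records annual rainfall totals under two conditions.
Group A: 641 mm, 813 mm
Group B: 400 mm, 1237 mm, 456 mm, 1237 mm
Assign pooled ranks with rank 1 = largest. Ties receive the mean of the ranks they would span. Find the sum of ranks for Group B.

Sorted (descending): 1237, 1237, 813, 641, 456, 400
The 2 values of 1237 occupy positions 1–2 → average rank (1+2)/2 = 1.5.
Group B values → pooled ranks: 400→6, 1237→1.5, 456→5, 1237→1.5
Rank sum = 6 + 1.5 + 5 + 1.5 = 14

14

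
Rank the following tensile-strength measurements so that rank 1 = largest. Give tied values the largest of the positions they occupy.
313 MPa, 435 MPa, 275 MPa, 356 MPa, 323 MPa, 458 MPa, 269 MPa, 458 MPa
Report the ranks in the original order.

Sorted (descending): 458, 458, 435, 356, 323, 313, 275, 269
The 2 values of 458 occupy positions 1–2 → each gets rank 2.

6, 3, 7, 4, 5, 2, 8, 2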